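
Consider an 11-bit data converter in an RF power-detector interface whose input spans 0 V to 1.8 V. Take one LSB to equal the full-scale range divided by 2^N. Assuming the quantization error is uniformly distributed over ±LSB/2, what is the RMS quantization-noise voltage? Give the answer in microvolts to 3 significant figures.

Full-scale range = 1.8 V.
LSB = 1.8 V / 2^11 = 0.87891 mV.
For a uniform distribution on [−LSB/2, +LSB/2], V_rms = LSB/√12 = 0.87891 mV/3.4641 = 254 µV.

254 µV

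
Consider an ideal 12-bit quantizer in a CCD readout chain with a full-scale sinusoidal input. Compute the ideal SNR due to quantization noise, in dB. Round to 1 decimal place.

SNR = 6.02·12 + 1.76 = 74.00 dB.

74.0 dB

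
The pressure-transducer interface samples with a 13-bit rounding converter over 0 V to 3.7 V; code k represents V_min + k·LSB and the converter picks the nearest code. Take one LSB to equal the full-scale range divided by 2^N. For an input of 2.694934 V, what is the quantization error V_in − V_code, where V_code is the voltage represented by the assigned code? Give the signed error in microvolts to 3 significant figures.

−122 µV

V_FS = 3.7 V. LSB = 3.7 V / 2^13 ≈ 451.7 µV.
(2.694934 − (0)) / LSB = 2.694934 × 8192/3.7 = 5966.7295. Nearest integer: k = 5967.
V_code = V_min + k × range/2^13 = 0 + 5967 × 3.7/8192 = 2.695056152 V.
Error = V_in − V_code = 2.694934 − (2.695056152) = −122 µV.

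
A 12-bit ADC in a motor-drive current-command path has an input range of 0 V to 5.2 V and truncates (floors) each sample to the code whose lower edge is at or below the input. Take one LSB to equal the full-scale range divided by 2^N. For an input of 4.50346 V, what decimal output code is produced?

Range is 5.2 V. LSB = 5.2 V / 2^12 ≈ 1.270 mV.
(V_in − V_min) × 2^12/range = (4.50346 − (0)) × 4096/5.2 = 3547.341.
Floor → code = 3547.

3547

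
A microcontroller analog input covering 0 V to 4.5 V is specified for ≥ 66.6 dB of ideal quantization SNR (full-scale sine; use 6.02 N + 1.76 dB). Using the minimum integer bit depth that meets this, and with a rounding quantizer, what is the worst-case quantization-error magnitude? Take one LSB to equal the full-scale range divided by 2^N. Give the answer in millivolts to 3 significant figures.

Full-scale range = 4.5 V.
Solving 6.02 N ≥ 66.6 − 1.76: N ≥ 10.771. Round up → N = 11.
LSB = 4.5 V ÷ 2^11 = 4.5/2048 V = 2.1973 mV.
Half an LSB is 1.10 mV.

1.10 mV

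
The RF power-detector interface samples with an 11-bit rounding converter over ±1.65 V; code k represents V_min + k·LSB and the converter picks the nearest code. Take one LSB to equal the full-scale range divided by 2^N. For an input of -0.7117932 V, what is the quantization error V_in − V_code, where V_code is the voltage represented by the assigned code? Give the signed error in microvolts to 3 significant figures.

+414 µV

Full-scale range = 1.65 V − (-1.65 V) = 3.3 V. LSB = 3.3 V / 2^11 ≈ 1.611 mV.
(-0.7117932 − (-1.65)) / LSB = 0.9382068 × 2048/3.3 = 582.2568. Nearest integer: k = 582.
V_code = -1.65 + (582/2048) × 3.3 = -0.7122070313 V.
e = -0.7117932 − (-0.7122070313) = +414 µV.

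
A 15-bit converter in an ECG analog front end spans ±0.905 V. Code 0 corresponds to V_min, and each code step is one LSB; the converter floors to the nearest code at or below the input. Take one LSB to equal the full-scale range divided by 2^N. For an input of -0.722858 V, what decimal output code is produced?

3297

Range = 0.905 − (-0.905) = 1.81 V. LSB = 1.81 V / 2^15 ≈ 55.24 µV.
V_in − V_min = -0.722858 − (-0.905) = 0.182142 V.
Divide by LSB: 0.182142 × 32768/1.81 = 3297.4746.
Truncating gives code 3297.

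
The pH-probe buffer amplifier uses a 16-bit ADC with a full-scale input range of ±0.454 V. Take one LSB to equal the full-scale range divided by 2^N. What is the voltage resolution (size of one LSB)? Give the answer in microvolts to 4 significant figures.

13.85 µV

Span: 0.454 V − (-0.454 V) = 0.908 V.
Number of codes = 2^16 = 65536.
Step size = 0.908/65536 V = 13.85 µV.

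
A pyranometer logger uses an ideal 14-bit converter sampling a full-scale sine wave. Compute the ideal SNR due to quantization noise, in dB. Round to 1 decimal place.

86.0 dB

SNR = 6.02·14 + 1.76 = 86.04 dB.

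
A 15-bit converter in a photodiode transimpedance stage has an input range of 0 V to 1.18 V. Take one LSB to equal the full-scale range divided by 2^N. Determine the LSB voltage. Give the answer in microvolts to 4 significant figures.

36.01 µV

Full-scale range = 1.18 V.
Number of codes = 2^15 = 32768.
One LSB is 1.18 V / 32768 = 36.01 µV.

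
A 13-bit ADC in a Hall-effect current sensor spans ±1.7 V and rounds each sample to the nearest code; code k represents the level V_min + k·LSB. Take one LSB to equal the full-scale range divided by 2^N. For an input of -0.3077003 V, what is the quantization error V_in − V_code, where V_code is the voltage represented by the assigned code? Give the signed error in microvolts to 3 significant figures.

−156 µV

Range = 1.7 − (-1.7) = 3.4 V. LSB = 3.4 V / 2^13 ≈ 415.0 µV.
(V_in − V_min)/LSB = (-0.3077003 − (-1.7)) × 8192/3.4 = 3354.6233 → nearest code k = 3355.
V_code = -1.7 + (3355/8192) × 3.4 = -0.3075439453 V.
e = -0.3077003 − (-0.3075439453) = −156 µV.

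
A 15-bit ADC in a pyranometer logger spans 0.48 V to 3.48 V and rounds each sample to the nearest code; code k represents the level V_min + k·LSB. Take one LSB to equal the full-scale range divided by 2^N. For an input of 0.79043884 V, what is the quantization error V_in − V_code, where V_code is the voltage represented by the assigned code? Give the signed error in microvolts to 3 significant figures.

−16.5 µV

The full-scale span is 3.48 − (0.48) = 3 V. LSB = 3 V / 2^15 ≈ 91.55 µV.
(V_in − V_min)/LSB = (0.79043884 − (0.48)) × 32768/3 = 3390.8200 → nearest code k = 3391.
V_code = 0.48 + (3391/32768) × 3 = 0.79045532227 V.
e = 0.79043884 − (0.79045532227) = −16.5 µV.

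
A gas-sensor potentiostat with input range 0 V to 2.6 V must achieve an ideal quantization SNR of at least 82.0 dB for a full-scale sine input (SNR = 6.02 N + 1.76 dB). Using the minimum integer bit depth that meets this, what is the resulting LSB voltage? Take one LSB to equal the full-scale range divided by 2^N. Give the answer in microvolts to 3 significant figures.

Range is 2.6 V.
Required N = ⌈(82.0 − 1.76)/6.02⌉ = ⌈13.329⌉ = 14.
LSB = 2.6 V ÷ 2^14 = 2.6/16384 V = 159 µV.

159 µV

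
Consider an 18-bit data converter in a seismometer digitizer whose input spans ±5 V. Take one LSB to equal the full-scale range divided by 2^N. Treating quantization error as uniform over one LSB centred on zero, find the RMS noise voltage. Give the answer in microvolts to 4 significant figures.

Range = 5 − (-5) = 10 V.
LSB = 10 V ÷ 2^18 = 10/262144 V = 38.1470 µV.
σ_q = LSB/√12 = 38.1470 µV/3.4641 = 11.01 µV.

11.01 µV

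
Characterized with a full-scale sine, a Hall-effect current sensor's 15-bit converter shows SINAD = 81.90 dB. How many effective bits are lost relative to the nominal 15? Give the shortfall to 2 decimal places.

N_eff = (81.90 − 1.76)/6.02 = 13.3123 bits.
15 − 13.3123 = 1.69 bits below nominal.

1.69 bits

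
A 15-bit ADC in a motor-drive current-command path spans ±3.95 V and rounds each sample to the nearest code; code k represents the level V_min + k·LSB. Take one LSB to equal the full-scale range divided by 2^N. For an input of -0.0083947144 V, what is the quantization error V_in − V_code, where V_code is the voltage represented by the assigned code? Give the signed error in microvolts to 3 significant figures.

+43.4 µV

Range = 3.95 − (-3.95) = 7.9 V. LSB = 7.9 V / 2^15 ≈ 241.1 µV.
Position in LSBs: (-0.0083947144 − (-3.95)) × 32768/7.9 = 16349.1800; rounding gives k = 16349.
V_code = V_min + k × range/2^15 = -3.95 + 16349 × 7.9/32768 = -0.0084381103516 V.
V_in − V_code = -0.0083947144 − (-0.0084381103516) = +43.4 µV.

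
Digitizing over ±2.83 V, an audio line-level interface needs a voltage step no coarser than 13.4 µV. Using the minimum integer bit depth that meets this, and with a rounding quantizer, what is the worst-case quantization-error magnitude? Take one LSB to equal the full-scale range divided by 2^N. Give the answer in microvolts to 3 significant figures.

The full-scale span is 2.83 − (-2.83) = 5.66 V.
Levels needed ≥ 5.66/13.4 µV = 422400. 2^19 = 524288 suffices, so N_min = 19.
One LSB is 5.66 V / 524288 = 10.796 µV.
Half an LSB is 5.40 µV.

5.40 µV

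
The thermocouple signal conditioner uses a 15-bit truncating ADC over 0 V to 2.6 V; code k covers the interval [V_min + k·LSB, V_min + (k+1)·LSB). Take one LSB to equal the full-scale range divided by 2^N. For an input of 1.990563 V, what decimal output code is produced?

25087

Full-scale range = 2.6 V. LSB = 2.6 V / 2^15 ≈ 79.35 µV.
(V_in − V_min) × 2^15/range = (1.990563 − (0)) × 32768/2.6 = 25087.219.
Floor → code = 25087.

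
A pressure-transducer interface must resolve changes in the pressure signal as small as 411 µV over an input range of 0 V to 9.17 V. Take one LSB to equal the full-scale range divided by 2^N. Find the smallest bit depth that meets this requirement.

Range is 9.17 V.
Need 2^N ≥ 9.17 V / 411 µV = 22310 → N_min = 15.

15 bits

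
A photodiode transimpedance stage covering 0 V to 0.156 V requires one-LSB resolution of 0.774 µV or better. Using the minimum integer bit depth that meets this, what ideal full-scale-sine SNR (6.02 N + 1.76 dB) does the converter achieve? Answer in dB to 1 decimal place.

Range is 0.156 V.
Required number of levels: 0.156/0.774 µV = 201550; smallest N with 2^N ≥ that is 18.
SNR = 6.02 × 18 + 1.76 = 110.12 dB.

110.1 dB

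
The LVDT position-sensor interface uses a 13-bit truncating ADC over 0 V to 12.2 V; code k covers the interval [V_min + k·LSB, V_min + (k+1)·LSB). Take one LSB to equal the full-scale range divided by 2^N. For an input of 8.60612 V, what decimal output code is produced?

Span = 12.2 V. LSB = 12.2 V / 2^13 ≈ 1.489 mV.
V_in − V_min = 8.60612 − (0) = 8.60612 V.
Divide by LSB: 8.60612 × 8192/12.2 = 5778.7980.
Truncating gives code 5778.

5778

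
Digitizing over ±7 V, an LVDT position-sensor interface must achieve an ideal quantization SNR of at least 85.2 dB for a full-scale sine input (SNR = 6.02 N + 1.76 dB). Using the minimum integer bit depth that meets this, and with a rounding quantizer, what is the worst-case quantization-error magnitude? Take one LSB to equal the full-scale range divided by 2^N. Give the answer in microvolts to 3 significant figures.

427 µV

Span: 7 V − (-7 V) = 14 V.
N ≥ (85.2 − 1.76)/6.02 = 13.860 → N_min = 14.
LSB = 14 V ÷ 2^14 = 14/16384 V = 0.85449 mV.
Half an LSB is 427 µV.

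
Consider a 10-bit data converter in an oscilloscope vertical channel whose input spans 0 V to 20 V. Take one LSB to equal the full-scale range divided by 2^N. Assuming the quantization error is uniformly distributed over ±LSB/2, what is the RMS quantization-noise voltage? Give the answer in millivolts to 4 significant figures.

Span = 20 V.
LSB = 20 V ÷ 2^10 = 20/1024 V = 19.5313 mV.
σ_q = LSB/√12 = 19.5313 mV/3.4641 = 5.638 mV.

5.638 mV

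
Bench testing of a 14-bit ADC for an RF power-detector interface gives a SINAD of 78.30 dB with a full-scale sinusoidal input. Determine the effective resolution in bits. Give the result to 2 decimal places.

12.71 bits

(78.30 − 1.76) / 6.02 = 76.54/6.02 = 12.7143 effective bits.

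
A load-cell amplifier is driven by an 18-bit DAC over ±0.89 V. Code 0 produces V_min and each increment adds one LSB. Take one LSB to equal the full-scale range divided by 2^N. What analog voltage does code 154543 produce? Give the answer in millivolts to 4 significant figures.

The full-scale span is 0.89 − (-0.89) = 1.78 V. LSB = 1.78 V / 2^18.
V_out = V_min + code × LSB = -0.89 V + 154543 × 1.78 V / 262144
      = -0.89 V + 1.04937 V = 0.159372 V.

159.4 mV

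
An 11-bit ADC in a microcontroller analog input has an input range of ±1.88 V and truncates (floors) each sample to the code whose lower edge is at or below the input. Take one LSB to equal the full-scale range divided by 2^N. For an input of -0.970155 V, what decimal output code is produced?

495

The full-scale span is 1.88 − (-1.88) = 3.76 V. LSB = 3.76 V / 2^11 ≈ 1.836 mV.
V_in − V_min = -0.970155 − (-1.88) = 0.909845 V.
Divide by LSB: 0.909845 × 2048/3.76 = 495.5751.
Truncating gives code 495.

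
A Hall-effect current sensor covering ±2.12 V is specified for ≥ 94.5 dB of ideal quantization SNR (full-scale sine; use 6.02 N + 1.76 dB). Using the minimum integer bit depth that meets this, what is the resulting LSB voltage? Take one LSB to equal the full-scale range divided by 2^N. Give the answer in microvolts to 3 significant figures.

64.7 µV

Span: 2.12 V − (-2.12 V) = 4.24 V.
6.02 N + 1.76 ≥ 94.5 gives N ≥ 15.405, so the minimum integer is 16.
Step size = 4.24/65536 V = 64.7 µV.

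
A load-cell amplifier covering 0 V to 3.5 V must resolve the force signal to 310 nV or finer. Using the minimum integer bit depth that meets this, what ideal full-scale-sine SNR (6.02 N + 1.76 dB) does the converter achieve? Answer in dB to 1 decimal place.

146.2 dB

V_FS = 3.5 V.
Required number of levels: 3.5/310 nV = 1.1290e7; smallest N with 2^N ≥ that is 24.
6.02(24) + 1.76 = 146.24 dB.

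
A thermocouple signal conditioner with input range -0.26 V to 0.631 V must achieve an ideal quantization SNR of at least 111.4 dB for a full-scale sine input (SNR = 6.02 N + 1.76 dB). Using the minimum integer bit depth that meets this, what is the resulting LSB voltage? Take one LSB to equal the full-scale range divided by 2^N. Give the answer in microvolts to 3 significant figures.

Full-scale range = 0.631 V − (-0.26 V) = 0.891 V.
Solving 6.02 N ≥ 111.4 − 1.76: N ≥ 18.213. Round up → N = 19.
LSB = 0.891 V ÷ 2^19 = 0.891/524288 V = 1.70 µV.

1.70 µV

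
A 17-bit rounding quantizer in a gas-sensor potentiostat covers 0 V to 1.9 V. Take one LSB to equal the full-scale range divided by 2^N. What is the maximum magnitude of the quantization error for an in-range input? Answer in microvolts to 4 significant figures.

Full-scale range = 1.9 V.
LSB = 1.9 V ÷ 2^17 = 1.9/131072 V = 14.4958 µV.
A rounding quantizer has |error| ≤ LSB/2 = 7.248 µV.

7.248 µV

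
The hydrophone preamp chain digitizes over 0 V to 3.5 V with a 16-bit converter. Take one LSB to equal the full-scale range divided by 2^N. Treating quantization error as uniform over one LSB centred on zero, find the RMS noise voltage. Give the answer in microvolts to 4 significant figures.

Full-scale range = 3.5 V.
One LSB is 3.5 V / 65536 = 53.4058 µV.
V_rms = LSB/√12 = 53.4058 µV / √12 = 15.42 µV.

15.42 µV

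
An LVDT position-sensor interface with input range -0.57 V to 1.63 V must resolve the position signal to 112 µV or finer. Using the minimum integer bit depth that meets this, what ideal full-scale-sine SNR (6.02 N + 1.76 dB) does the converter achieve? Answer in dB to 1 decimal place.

92.1 dB

Full-scale range = 1.63 V − (-0.57 V) = 2.2 V.
Need 2^N ≥ 2.2 V / 112 µV = 19640 → N_min = 15.
6.02(15) + 1.76 = 92.06 dB.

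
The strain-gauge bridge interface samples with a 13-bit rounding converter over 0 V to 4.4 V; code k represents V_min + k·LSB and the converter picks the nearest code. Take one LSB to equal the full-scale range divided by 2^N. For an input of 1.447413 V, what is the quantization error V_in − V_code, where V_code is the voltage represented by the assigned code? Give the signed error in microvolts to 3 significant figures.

V_FS = 4.4 V. LSB = 4.4 V / 2^13 ≈ 0.5371 mV.
(1.447413 − (0)) / LSB = 1.447413 × 8192/4.4 = 2694.8198. Nearest integer: k = 2695.
V_code = 0 + (2695/8192) × 4.4 = 1.447509766 V.
e = 1.447413 − (1.447509766) = −96.8 µV.

−96.8 µV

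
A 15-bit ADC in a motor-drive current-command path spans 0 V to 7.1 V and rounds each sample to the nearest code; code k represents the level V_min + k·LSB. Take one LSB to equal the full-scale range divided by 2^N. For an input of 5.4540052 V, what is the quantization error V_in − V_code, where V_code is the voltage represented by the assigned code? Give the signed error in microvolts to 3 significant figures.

+83.7 µV

Span = 7.1 V. LSB = 7.1 V / 2^15 ≈ 216.7 µV.
(V_in − V_min)/LSB = (5.4540052 − (0)) × 32768/7.1 = 25171.3863 → nearest code k = 25171.
V_code = V_min + k × range/2^15 = 0 + 25171 × 7.1/32768 = 5.4539215088 V.
V_in − V_code = 5.4540052 − (5.4539215088) = +83.7 µV.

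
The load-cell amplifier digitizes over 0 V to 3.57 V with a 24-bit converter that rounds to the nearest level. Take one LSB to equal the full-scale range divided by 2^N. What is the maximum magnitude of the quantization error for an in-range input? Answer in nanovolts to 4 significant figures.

Range is 3.57 V.
LSB = 3.57 V ÷ 2^24 = 3.57/16777216 V = 212.789 nV.
|e|_max = LSB/2 = 106.4 nV.

106.4 nV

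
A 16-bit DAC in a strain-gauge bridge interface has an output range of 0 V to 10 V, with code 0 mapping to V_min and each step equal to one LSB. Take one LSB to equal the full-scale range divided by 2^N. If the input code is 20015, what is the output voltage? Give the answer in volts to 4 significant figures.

Span = 10 V. LSB = 10 V / 2^16.
V_out = 0 + 20015 × (10/65536) V
      = 0 + 3.05405 = 3.05405 V.

3.054 V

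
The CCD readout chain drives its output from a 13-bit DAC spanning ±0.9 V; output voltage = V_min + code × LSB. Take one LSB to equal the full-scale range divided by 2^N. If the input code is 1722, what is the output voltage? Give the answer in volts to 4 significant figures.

-0.5216 V

The full-scale span is 0.9 − (-0.9) = 1.8 V. LSB = 1.8 V / 2^13.
V_out = V_min + code × LSB = -0.9 V + 1722 × 1.8 V / 8192
      = -0.9 V + 0.378369 V = -0.521631 V.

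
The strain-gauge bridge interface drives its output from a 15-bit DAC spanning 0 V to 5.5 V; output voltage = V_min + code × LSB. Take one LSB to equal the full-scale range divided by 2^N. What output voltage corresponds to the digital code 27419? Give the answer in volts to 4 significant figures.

4.602 V

Span = 5.5 V. LSB = 5.5 V / 2^15.
V_out = V_min + code × LSB = 0 V + 27419 × 5.5 V / 32768
      = 0 V + 4.60219 V = 4.60219 V.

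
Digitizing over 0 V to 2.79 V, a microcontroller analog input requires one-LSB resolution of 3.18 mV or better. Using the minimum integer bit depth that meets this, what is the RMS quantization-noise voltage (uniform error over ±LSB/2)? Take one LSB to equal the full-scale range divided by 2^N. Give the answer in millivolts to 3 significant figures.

Range is 2.79 V.
2.79 V / 3.18 mV = 877.4. Since 2^9 = 512 and 2^10 = 1024, N = 10.
Step size = 2.79/1024 V = 2.7246 mV.
V_rms = LSB/√12 = 0.787 mV.

0.787 mV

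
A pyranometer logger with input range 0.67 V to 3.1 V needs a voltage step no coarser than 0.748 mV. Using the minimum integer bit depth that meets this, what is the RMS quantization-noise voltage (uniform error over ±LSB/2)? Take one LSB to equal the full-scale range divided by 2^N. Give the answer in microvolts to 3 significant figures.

171 µV

Full-scale range = 3.1 V − (0.67 V) = 2.43 V.
2.43 V / 0.748 mV = 3249. Since 2^11 = 2048 and 2^12 = 4096, N = 12.
Step size = 2.43/4096 V = 0.59326 mV.
σ_q = LSB/√12 = 0.59326 mV/3.4641 = 171 µV.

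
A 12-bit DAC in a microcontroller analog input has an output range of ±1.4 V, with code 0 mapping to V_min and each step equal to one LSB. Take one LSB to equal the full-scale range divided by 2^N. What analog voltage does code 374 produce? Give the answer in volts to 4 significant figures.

Range = 1.4 − (-1.4) = 2.8 V. LSB = 2.8 V / 2^12.
Output = V_min + (374/4096) × range = -1.4 + 0.0913086 × 2.8 V
      = -1.4 V + 0.255664 V = -1.14434 V.

-1.144 V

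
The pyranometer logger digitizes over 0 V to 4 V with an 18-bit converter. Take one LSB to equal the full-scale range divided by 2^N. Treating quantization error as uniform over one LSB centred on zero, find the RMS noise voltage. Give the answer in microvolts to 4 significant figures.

4.405 µV

Range is 4 V.
LSB = 4 V ÷ 2^18 = 4/262144 V = 15.2588 µV.
V_rms = LSB/√12 = 15.2588 µV / √12 = 4.405 µV.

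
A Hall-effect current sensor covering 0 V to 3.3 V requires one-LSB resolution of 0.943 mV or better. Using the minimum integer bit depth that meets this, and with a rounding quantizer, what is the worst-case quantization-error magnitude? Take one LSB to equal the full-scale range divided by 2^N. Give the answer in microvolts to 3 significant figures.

403 µV

Range is 3.3 V.
Need 2^N ≥ 3.3 V / 0.943 mV = 3499 → N_min = 12.
LSB = 3.3 V / 2^12 = 0.80566 mV.
|e|_max = LSB/2 = 403 µV.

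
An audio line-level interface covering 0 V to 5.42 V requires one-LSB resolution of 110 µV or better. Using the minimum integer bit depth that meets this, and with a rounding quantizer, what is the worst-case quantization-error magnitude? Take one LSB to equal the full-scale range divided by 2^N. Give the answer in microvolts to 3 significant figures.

41.4 µV

Full-scale range = 5.42 V.
5.42 V / 110 µV = 49270. Since 2^15 = 32768 and 2^16 = 65536, N = 16.
LSB = 5.42 V ÷ 2^16 = 5.42/65536 V = 82.703 µV.
Max error for round-to-nearest is LSB/2 = 41.4 µV.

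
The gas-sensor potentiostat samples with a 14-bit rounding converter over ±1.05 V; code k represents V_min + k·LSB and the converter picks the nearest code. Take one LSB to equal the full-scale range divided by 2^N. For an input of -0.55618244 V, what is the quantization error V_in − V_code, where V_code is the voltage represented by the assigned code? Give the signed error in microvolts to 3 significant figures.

−36.2 µV

Range = 1.05 − (-1.05) = 2.1 V. LSB = 2.1 V / 2^14 ≈ 128.2 µV.
(-0.55618244 − (-1.05)) / LSB = 0.49381756 × 16384/2.1 = 3852.7176. Nearest integer: k = 3853.
V_code = V_min + k × range/2^14 = -1.05 + 3853 × 2.1/16384 = -0.55614624023 V.
V_in − V_code = -0.55618244 − (-0.55614624023) = −36.2 µV.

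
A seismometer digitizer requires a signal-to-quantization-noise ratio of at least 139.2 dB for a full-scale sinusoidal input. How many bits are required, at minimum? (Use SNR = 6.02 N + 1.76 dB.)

6.02 N + 1.76 ≥ 139.2 gives N ≥ 22.831, so the minimum integer is 23.

23 bits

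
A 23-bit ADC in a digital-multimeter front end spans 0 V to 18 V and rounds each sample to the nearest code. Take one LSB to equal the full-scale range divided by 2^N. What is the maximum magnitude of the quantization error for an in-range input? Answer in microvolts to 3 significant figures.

1.07 µV

V_FS = 18 V.
Step size = 18/8388608 V = 2.1458 µV.
Worst-case error for round-to-nearest is half an LSB: 1.07 µV.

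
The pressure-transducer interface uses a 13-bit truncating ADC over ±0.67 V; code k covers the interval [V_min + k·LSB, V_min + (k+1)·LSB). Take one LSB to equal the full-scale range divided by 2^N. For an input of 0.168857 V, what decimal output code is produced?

5128

Full-scale range = 0.67 V − (-0.67 V) = 1.34 V. LSB = 1.34 V / 2^13 ≈ 163.6 µV.
V_in − V_min = 0.168857 − (-0.67) = 0.838857 V.
Divide by LSB: 0.838857 × 8192/1.34 = 5128.2959.
Truncating gives code 5128.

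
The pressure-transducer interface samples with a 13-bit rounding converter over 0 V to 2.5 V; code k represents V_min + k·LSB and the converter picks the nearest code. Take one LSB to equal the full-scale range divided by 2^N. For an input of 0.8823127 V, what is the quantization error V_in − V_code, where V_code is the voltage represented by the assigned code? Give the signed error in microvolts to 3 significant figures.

+49.5 µV

V_FS = 2.5 V. LSB = 2.5 V / 2^13 ≈ 305.2 µV.
(0.8823127 − (0)) / LSB = 0.8823127 × 8192/2.5 = 2891.1623. Nearest integer: k = 2891.
V_code = V_min + k × range/2^13 = 0 + 2891 × 2.5/8192 = 0.8822631836 V.
V_in − V_code = 0.8823127 − (0.8822631836) = +49.5 µV.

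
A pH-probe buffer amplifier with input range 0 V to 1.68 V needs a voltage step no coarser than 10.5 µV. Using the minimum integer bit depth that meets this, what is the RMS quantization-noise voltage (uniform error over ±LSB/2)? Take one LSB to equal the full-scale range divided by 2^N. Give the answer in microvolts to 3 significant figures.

1.85 µV

Full-scale range = 1.68 V.
Levels needed ≥ 1.68/10.5 µV = 160000. 2^18 = 262144 suffices, so N_min = 18.
LSB = 1.68 V ÷ 2^18 = 1.68/262144 V = 6.4087 µV.
σ_q = LSB/√12 = 6.4087 µV/3.4641 = 1.85 µV.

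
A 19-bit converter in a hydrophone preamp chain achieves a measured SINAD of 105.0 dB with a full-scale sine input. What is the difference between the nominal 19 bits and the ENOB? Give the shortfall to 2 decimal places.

1.85 bits

ENOB = (SINAD − 1.76)/6.02 = (105.0 − 1.76)/6.02 = 17.1495 bits.
Shortfall = 19 − 17.1495 = 1.8505 bits.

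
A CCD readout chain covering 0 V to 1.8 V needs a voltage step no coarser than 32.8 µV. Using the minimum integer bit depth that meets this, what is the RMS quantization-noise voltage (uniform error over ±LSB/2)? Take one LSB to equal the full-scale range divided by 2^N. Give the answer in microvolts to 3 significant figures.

Range is 1.8 V.
Required number of levels: 1.8/32.8 µV = 54878; smallest N with 2^N ≥ that is 16.
LSB = 1.8 V ÷ 2^16 = 1.8/65536 V = 27.466 µV.
V_rms = LSB/√12 = 7.93 µV.

7.93 µV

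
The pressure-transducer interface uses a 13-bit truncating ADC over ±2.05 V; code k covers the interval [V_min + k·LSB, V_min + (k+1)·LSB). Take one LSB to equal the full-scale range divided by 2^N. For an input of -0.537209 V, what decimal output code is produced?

3022

The full-scale span is 2.05 − (-2.05) = 4.1 V. LSB = 4.1 V / 2^13 ≈ 0.5005 mV.
code = ⌊(V_in − V_min)/LSB⌋ = ⌊(V_in − V_min) × 2^13 / range⌋
     = ⌊(-0.537209 − (-2.05)) × 8192 / 4.1⌋ = ⌊1.512791 × 8192/4.1⌋
     = ⌊3022.630⌋ = 3022.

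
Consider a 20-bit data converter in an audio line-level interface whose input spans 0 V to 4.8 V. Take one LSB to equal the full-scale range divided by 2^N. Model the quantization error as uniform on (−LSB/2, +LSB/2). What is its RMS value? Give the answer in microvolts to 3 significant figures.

Range is 4.8 V.
One LSB is 4.8 V / 1048576 = 4.5776 µV.
For a uniform distribution on [−LSB/2, +LSB/2], V_rms = LSB/√12 = 4.5776 µV/3.4641 = 1.32 µV.

1.32 µV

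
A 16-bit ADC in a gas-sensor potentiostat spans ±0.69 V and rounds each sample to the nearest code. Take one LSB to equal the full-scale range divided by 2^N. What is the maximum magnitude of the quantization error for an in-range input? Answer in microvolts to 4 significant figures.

Full-scale range = 0.69 V − (-0.69 V) = 1.38 V.
Step size = 1.38/65536 V = 21.0571 µV.
|e|_max = LSB/2 = 10.53 µV.

10.53 µV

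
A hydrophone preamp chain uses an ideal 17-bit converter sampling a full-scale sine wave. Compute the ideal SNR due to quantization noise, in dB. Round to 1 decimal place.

104.1 dB

For an ideal N-bit converter with full-scale sine input, SNR = 6.02 N + 1.76 dB. SNR = 6.02 × 17 + 1.76 = 102.34 + 1.76 = 104.10 dB.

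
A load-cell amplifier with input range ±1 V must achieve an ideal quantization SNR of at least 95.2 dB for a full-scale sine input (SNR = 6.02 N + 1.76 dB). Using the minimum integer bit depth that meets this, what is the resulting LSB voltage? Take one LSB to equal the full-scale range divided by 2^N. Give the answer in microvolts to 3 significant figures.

Span: 1 V − (-1 V) = 2 V.
Solving 6.02 N ≥ 95.2 − 1.76: N ≥ 15.522. Round up → N = 16.
LSB = 2 V / 2^16 = 30.5 µV.

30.5 µV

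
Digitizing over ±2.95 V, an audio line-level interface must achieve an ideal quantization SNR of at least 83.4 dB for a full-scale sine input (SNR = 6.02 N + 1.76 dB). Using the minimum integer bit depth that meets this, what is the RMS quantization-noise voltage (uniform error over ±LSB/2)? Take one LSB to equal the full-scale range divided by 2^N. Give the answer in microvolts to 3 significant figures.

Range = 2.95 − (-2.95) = 5.9 V.
Required N = ⌈(83.4 − 1.76)/6.02⌉ = ⌈13.561⌉ = 14.
LSB = 5.9 V ÷ 2^14 = 5.9/16384 V = 360.11 µV.
σ_q = LSB/√12 = 360.11 µV/3.4641 = 104 µV.

104 µV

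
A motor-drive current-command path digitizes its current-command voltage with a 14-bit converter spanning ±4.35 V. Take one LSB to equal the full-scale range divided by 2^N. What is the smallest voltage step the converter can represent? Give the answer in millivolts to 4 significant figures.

0.5310 mV

The full-scale span is 4.35 − (-4.35) = 8.7 V.
2^14 = 16384 levels.
LSB = 8.7 V / 2^14 = 0.5310 mV.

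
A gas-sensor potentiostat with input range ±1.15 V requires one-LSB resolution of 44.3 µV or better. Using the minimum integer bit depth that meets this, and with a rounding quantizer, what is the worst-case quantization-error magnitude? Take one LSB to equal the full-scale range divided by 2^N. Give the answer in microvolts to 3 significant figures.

Full-scale range = 1.15 V − (-1.15 V) = 2.3 V.
2.3 V / 44.3 µV = 51920. Since 2^15 = 32768 and 2^16 = 65536, N = 16.
LSB = 2.3 V / 2^16 = 35.095 µV.
Max error for round-to-nearest is LSB/2 = 17.5 µV.

17.5 µV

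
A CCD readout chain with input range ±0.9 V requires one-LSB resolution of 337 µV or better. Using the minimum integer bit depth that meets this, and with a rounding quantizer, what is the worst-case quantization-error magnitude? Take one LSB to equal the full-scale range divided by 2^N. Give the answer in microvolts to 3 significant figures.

110 µV

Span: 0.9 V − (-0.9 V) = 1.8 V.
1.8 V / 337 µV = 5341. Since 2^12 = 4096 and 2^13 = 8192, N = 13.
LSB = 1.8 V ÷ 2^13 = 1.8/8192 V = 219.73 µV.
Max error for round-to-nearest is LSB/2 = 110 µV.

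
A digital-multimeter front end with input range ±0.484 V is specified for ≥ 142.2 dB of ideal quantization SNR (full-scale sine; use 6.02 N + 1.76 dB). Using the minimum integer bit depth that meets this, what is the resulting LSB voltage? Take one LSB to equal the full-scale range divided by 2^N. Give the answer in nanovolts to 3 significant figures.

Full-scale range = 0.484 V − (-0.484 V) = 0.968 V.
6.02 N + 1.76 ≥ 142.2 gives N ≥ 23.329, so the minimum integer is 24.
Step size = 0.968/16777216 V = 57.7 nV.

57.7 nV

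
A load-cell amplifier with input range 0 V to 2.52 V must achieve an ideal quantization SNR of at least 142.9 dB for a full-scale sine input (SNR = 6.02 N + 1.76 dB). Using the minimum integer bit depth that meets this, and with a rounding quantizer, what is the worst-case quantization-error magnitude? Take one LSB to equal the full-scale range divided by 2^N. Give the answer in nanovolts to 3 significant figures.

Range is 2.52 V.
6.02 N + 1.76 ≥ 142.9 gives N ≥ 23.445, so the minimum integer is 24.
LSB = 2.52 V ÷ 2^24 = 2.52/16777216 V = 150.20 nV.
|e|_max = LSB/2 = 75.1 nV.

75.1 nV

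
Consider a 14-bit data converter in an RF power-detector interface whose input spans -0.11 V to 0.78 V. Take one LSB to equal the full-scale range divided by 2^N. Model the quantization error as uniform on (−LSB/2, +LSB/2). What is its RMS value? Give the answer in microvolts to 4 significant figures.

Range = 0.78 − (-0.11) = 0.89 V.
LSB = 0.89 V / 2^14 = 54.3213 µV.
For a uniform distribution on [−LSB/2, +LSB/2], V_rms = LSB/√12 = 54.3213 µV/3.4641 = 15.68 µV.

15.68 µV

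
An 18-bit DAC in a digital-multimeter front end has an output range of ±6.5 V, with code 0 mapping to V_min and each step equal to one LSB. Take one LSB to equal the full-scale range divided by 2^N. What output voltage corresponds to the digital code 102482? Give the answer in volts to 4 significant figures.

Span: 6.5 V − (-6.5 V) = 13 V. LSB = 13 V / 2^18.
V_out = V_min + code × LSB = -6.5 V + 102482 × 13 V / 262144
      = -6.5 V + 5.08219 V = -1.41781 V.

-1.418 V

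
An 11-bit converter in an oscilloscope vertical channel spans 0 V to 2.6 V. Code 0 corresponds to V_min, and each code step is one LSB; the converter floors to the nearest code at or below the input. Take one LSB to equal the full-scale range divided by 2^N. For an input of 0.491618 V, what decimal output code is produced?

Full-scale range = 2.6 V. LSB = 2.6 V / 2^11 ≈ 1.270 mV.
(V_in − V_min) × 2^11/range = (0.491618 − (0)) × 2048/2.6 = 387.244.
Floor → code = 387.

387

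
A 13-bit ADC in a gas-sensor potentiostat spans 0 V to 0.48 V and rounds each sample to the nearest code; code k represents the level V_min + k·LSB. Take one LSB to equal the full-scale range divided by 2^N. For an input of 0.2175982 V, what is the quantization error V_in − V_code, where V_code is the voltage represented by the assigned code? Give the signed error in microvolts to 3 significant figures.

Range is 0.48 V. LSB = 0.48 V / 2^13 ≈ 58.59 µV.
Position in LSBs: (0.2175982 − (0)) × 8192/0.48 = 3713.6759; rounding gives k = 3714.
Reconstructed level: 0 + 3714 × 0.48/8192 V = 0.2176171875 V.
V_in − V_code = 0.2175982 − (0.2176171875) = −19.0 µV.

−19.0 µV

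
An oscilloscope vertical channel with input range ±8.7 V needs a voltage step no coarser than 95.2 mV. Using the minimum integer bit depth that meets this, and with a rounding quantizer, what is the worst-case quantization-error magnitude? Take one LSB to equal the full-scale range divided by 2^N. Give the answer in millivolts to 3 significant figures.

Full-scale range = 8.7 V − (-8.7 V) = 17.4 V.
Need 2^N ≥ 17.4 V / 95.2 mV = 182.8 → N_min = 8.
Step size = 17.4/256 V = 67.969 mV.
|e|_max = LSB/2 = 34.0 mV.

34.0 mV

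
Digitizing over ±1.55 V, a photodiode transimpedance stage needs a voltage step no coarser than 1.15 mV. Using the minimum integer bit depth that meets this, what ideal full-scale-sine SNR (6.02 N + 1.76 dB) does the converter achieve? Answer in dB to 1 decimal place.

74.0 dB

Full-scale range = 1.55 V − (-1.55 V) = 3.1 V.
Required number of levels: 3.1/1.15 mV = 2695.7; smallest N with 2^N ≥ that is 12.
Ideal SNR at N = 12: 6.02·12 + 1.76 = 74.0 dB.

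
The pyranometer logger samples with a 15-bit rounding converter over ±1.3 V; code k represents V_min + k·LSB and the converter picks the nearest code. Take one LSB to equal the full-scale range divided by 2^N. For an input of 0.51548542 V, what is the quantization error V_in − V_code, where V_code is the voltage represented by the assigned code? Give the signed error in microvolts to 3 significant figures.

Span: 1.3 V − (-1.3 V) = 2.6 V. LSB = 2.6 V / 2^15 ≈ 79.35 µV.
Position in LSBs: (0.51548542 − (-1.3)) × 32768/2.6 = 22880.7024; rounding gives k = 22881.
V_code = V_min + k × range/2^15 = -1.3 + 22881 × 2.6/32768 = 0.51550903320 V.
Error = V_in − V_code = 0.51548542 − (0.51550903320) = −23.6 µV.

−23.6 µV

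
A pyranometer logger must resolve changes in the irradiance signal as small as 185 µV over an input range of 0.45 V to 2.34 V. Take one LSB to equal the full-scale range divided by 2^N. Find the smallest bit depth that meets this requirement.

Range = 2.34 − (0.45) = 1.89 V.
Levels needed ≥ 1.89/185 µV = 10220. 2^14 = 16384 suffices, so N_min = 14.

14 bits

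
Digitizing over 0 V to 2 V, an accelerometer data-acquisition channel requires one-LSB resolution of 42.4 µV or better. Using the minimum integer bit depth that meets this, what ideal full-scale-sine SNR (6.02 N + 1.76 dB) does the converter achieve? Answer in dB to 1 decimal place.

98.1 dB

Range is 2 V.
Need 2^N ≥ 2 V / 42.4 µV = 47170 → N_min = 16.
Ideal SNR at N = 16: 6.02·16 + 1.76 = 98.1 dB.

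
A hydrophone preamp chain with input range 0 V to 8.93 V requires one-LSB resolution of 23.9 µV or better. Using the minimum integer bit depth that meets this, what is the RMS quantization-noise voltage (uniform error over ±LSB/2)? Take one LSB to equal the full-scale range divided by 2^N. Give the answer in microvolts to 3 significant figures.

4.92 µV

Range is 8.93 V.
Need 2^N ≥ 8.93 V / 23.9 µV = 373600 → N_min = 19.
LSB = 8.93 V / 2^19 = 17.033 µV.
σ_q = LSB/√12 = 17.033 µV/3.4641 = 4.92 µV.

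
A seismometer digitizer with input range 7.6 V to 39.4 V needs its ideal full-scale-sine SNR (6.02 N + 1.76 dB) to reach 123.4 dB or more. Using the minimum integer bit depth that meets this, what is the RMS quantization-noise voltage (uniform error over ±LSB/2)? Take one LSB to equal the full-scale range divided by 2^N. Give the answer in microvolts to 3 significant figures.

Span: 39.4 V − (7.6 V) = 31.8 V.
Required N = ⌈(123.4 − 1.76)/6.02⌉ = ⌈20.206⌉ = 21.
LSB = 31.8 V ÷ 2^21 = 31.8/2097152 V = 15.163 µV.
σ_q = LSB/√12 = 15.163 µV/3.4641 = 4.38 µV.

4.38 µV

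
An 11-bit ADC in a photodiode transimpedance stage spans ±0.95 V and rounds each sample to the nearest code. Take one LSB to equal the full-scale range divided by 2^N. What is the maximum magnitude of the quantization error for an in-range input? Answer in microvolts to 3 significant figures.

Range = 0.95 − (-0.95) = 1.9 V.
LSB = 1.9 V / 2^11 = 0.92773 mV.
|e|_max = LSB/2 = 464 µV.

464 µV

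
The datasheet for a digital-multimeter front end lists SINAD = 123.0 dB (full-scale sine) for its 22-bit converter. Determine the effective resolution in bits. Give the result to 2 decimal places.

20.14 bits

ENOB = (123.0 − 1.76)/6.02 = 20.1395 bits.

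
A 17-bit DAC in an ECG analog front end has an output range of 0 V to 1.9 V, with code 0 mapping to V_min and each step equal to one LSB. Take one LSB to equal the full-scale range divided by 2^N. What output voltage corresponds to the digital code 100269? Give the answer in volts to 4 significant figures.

1.453 V

Range is 1.9 V. LSB = 1.9 V / 2^17.
Output = V_min + (100269/131072) × range = 0 + 0.764992 × 1.9 V
      = 0 V + 1.45348 V = 1.45348 V.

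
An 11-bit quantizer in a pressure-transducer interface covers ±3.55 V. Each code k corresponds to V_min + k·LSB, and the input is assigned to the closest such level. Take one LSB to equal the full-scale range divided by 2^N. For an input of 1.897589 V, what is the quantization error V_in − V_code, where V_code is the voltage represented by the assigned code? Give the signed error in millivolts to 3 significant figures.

+1.25 mV

Span: 3.55 V − (-3.55 V) = 7.1 V. LSB = 7.1 V / 2^11 ≈ 3.467 mV.
(V_in − V_min)/LSB = (1.897589 − (-3.55)) × 2048/7.1 = 1571.3609 → nearest code k = 1571.
V_code = V_min + k × range/2^11 = -3.55 + 1571 × 7.1/2048 = 1.896337891 V.
V_in − V_code = 1.897589 − (1.896337891) = +1.25 mV.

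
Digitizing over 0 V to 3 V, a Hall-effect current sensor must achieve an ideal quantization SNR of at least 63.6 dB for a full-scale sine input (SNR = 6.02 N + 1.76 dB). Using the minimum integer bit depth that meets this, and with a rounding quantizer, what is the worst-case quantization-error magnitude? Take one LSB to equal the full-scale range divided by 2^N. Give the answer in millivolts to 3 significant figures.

0.732 mV

Span = 3 V.
6.02 N + 1.76 ≥ 63.6 gives N ≥ 10.272, so the minimum integer is 11.
Step size = 3/2048 V = 1.4648 mV.
|e|_max = LSB/2 = 0.732 mV.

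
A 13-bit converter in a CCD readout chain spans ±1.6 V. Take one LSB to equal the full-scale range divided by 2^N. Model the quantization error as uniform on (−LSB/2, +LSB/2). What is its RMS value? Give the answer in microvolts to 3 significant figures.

113 µV

The full-scale span is 1.6 − (-1.6) = 3.2 V.
Step size = 3.2/8192 V = 390.63 µV.
V_rms = LSB/√12 = 390.63 µV / √12 = 113 µV.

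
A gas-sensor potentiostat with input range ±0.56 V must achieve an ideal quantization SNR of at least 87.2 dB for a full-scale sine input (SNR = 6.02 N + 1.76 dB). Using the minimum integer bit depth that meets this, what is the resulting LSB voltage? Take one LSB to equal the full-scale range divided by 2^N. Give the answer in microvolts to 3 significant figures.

34.2 µV

Range = 0.56 − (-0.56) = 1.12 V.
Required N = ⌈(87.2 − 1.76)/6.02⌉ = ⌈14.193⌉ = 15.
Step size = 1.12/32768 V = 34.2 µV.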